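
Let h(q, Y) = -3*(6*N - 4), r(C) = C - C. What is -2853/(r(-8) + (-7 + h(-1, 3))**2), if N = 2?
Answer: -2853/961 ≈ -2.9688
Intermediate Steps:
r(C) = 0
h(q, Y) = -24 (h(q, Y) = -3*(6*2 - 4) = -3*(12 - 4) = -3*8 = -24)
-2853/(r(-8) + (-7 + h(-1, 3))**2) = -2853/(0 + (-7 - 24)**2) = -2853/(0 + (-31)**2) = -2853/(0 + 961) = -2853/961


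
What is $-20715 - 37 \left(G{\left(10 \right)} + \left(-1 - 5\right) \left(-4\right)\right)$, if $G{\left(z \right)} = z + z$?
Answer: $-22343$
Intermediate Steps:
$G{\left(z \right)} = 2 z$
$-20715 - 37 \left(G{\left(10 \right)} + \left(-1 - 5\right) \left(-4\right)\right) = -20715 - 37 \left(2 \cdot 10 + \left(-1 - 5\right) \left(-4\right)\right) = -20715 - 37 \left(20 - -24\right) = -20715 - 37 \left(20 + 24\right) = -20715 - 1628 = -22343$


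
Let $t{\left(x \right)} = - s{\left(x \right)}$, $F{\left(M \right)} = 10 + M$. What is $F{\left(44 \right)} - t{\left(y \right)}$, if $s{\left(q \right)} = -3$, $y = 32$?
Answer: $51$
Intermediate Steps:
$t{\left(x \right)} = 3$ ($t{\left(x \right)} = \left(-1\right) \left(-3\right) = 3$)
$F{\left(44 \right)} - t{\left(y \right)} = \left(10 + 44\right) - 3 = 54 - 3 = 51$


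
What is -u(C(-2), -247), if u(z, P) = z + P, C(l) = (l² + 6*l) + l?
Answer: 257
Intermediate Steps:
C(l) = l² + 7*l
u(z, P) = P + z
-u(C(-2), -247) = -(-247 - 2*(7 - 2)) = -(-247 - 2*5) = -(-247 - 10) = -1*(-257) = 257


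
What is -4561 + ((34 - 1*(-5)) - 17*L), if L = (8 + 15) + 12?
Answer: -5117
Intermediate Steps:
L = 35 (L = 23 + 12 = 35)
-4561 + ((34 - 1*(-5)) - 17*L) = -4561 + ((34 - 1*(-5)) - 17*35) = -4561 + ((34 + 5) - 595) = -4561 + (39 - 595) = -4561 - 556 = -5117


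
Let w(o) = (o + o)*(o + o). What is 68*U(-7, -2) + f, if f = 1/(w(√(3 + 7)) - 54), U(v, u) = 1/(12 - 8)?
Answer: 237/14 ≈ 16.929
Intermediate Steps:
U(v, u) = ¼ (U(v, u) = 1/4 = ¼)
w(o) = 4*o² (w(o) = (2*o)*(2*o) = 4*o²)
f = -1/14 (f = 1/(4*(√(3 + 7))² - 54) = 1/(4*(√10)² - 54) = 1/(4*10 - 54) = 1/(40 - 54) = 1/(-14) = -1/14 ≈ -0.071429)
68*U(-7, -2) + f = 68*(¼) - 1/14 = 17 - 1/14 = 237/14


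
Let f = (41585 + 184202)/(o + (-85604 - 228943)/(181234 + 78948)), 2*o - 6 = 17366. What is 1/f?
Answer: 2259626305/58745713234 ≈ 0.038465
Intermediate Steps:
o = 8686 (o = 3 + (1/2)*17366 = 3 + 8683 = 8686)
f = 58745713234/2259626305 (f = (41585 + 184202)/(8686 + (-85604 - 228943)/(181234 + 78948)) = 225787/(8686 - 314547/260182) = 225787/(2259626305/260182) = 225787*(260182/2259626305) = 58745713234/2259626305 ≈ 25.998)
1/f = 1/(58745713234/2259626305) = 2259626305/58745713234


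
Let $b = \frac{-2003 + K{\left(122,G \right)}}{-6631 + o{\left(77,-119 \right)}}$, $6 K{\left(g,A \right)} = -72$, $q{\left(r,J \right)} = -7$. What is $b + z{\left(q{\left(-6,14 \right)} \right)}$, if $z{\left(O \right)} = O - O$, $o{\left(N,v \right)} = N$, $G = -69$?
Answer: $\frac{2015}{6554} \approx 0.30745$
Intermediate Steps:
$K{\left(g,A \right)} = -12$ ($K{\left(g,A \right)} = \frac{1}{6} \left(-72\right) = -12$)
$z{\left(O \right)} = 0$
$b = \frac{2015}{6554}$ ($b = \frac{-2003 - 12}{-6631 + 77} = - \frac{2015}{-6554} = \left(-2015\right) \left(- \frac{1}{6554}\right) = \frac{2015}{6554} \approx 0.30745$)
$b + z{\left(q{\left(-6,14 \right)} \right)} = \frac{2015}{6554} + 0 = \frac{2015}{6554}$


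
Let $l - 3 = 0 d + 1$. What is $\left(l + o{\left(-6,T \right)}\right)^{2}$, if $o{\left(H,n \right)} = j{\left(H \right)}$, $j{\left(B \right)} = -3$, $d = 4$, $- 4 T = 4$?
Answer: $1$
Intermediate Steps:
$T = -1$ ($T = \left(- \frac{1}{4}\right) 4 = -1$)
$o{\left(H,n \right)} = -3$
$l = 4$ ($l = 3 + \left(0 \cdot 4 + 1\right) = 3 + \left(0 + 1\right) = 3 + 1 = 4$)
$\left(l + o{\left(-6,T \right)}\right)^{2} = \left(4 - 3\right)^{2} = 1^{2} = 1$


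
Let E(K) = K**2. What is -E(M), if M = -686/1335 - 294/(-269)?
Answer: -43245697936/128963583225 ≈ -0.33533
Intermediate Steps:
M = 207956/359115 (M = -686*1/1335 - 294*(-1/269) = -686/1335 + 294/269 = 207956/359115 ≈ 0.57908)
-E(M) = -(207956/359115)**2 = -1*43245697936/128963583225 = -43245697936/128963583225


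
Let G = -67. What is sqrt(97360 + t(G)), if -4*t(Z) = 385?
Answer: sqrt(389055)/2 ≈ 311.87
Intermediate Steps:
t(Z) = -385/4 (t(Z) = -1/4*385 = -385/4)
sqrt(97360 + t(G)) = sqrt(97360 - 385/4) = sqrt(389055/4) = sqrt(389055)/2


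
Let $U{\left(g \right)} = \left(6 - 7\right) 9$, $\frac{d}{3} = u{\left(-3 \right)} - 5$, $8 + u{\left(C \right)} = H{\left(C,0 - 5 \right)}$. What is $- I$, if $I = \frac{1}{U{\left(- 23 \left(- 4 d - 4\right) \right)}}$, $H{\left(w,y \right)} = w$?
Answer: $\frac{1}{9} \approx 0.11111$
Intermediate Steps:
$u{\left(C \right)} = -8 + C$
$d = -48$ ($d = 3 \left(\left(-8 - 3\right) - 5\right) = 3 \left(-11 - 5\right) = 3 \left(-16\right) = -48$)
$U{\left(g \right)} = -9$ ($U{\left(g \right)} = \left(-1\right) 9 = -9$)
$I = - \frac{1}{9}$ ($I = \frac{1}{-9} = - \frac{1}{9} \approx -0.11111$)
$- I = \left(-1\right) \left(- \frac{1}{9}\right) = \frac{1}{9}$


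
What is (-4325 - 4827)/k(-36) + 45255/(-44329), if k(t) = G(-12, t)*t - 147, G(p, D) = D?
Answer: -457697003/50934021 ≈ -8.9861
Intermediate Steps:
k(t) = -147 + t² (k(t) = t*t - 147 = t² - 147 = -147 + t²)
(-4325 - 4827)/k(-36) + 45255/(-44329) = (-4325 - 4827)/(-147 + (-36)²) + 45255/(-44329) = -9152/(-147 + 1296) + 45255*(-1/44329) = -9152/1149 - 45255/44329 = -457697003/50934021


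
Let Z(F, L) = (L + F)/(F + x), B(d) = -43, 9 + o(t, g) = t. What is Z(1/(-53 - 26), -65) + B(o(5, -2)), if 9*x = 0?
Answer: 5093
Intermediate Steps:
x = 0 (x = (⅑)*0 = 0)
o(t, g) = -9 + t
Z(F, L) = (F + L)/F (Z(F, L) = (L + F)/(F + 0) = (F + L)/F)
Z(1/(-53 - 26), -65) + B(o(5, -2)) = (1/(-53 - 26) - 65)/(1/(-53 - 26)) - 43 = (1/(-79) - 65)/(1/(-79)) - 43 = (-1/79 - 65)/(-1/79) - 43 = -79*(-5136/79) - 43 = 5136 - 43 = 5093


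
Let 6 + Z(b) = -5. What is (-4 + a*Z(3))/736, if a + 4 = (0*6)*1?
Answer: 5/92 ≈ 0.054348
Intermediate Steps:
Z(b) = -11 (Z(b) = -6 - 5 = -11)
a = -4 (a = -4 + (0*6)*1 = -4 + 0*1 = -4 + 0 = -4)
(-4 + a*Z(3))/736 = (-4 - 4*(-11))/736 = (-4 + 44)*(1/736) = 40*(1/736) = 5/92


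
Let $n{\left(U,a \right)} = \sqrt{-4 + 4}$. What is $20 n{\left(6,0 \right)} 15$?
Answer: $0$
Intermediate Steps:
$n{\left(U,a \right)} = 0$ ($n{\left(U,a \right)} = \sqrt{0} = 0$)
$20 n{\left(6,0 \right)} 15 = 20 \cdot 0 \cdot 15 = 0 \cdot 15 = 0$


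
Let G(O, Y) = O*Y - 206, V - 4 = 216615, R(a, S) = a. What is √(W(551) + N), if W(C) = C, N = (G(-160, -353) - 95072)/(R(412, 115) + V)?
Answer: √25945032314773/217031 ≈ 23.470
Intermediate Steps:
V = 216619 (V = 4 + 216615 = 216619)
G(O, Y) = -206 + O*Y
N = -38798/217031 (N = ((-206 - 160*(-353)) - 95072)/(412 + 216619) = ((-206 + 56480) - 95072)/217031 = (56274 - 95072)*(1/217031) = -38798*1/217031 = -38798/217031 ≈ -0.17877)
√(W(551) + N) = √(551 - 38798/217031) = √(119545283/217031) = √25945032314773/217031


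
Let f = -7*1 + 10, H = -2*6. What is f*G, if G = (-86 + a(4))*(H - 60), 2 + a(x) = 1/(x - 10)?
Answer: 19044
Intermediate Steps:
H = -12
a(x) = -2 + 1/(-10 + x) (a(x) = -2 + 1/(x - 10) = -2 + 1/(-10 + x))
G = 6348 (G = (-86 + (21 - 2*4)/(-10 + 4))*(-12 - 60) = (-86 + (21 - 8)/(-6))*(-72) = (-86 - ⅙*13)*(-72) = (-86 - 13/6)*(-72) = -529/6*(-72) = 6348)
f = 3 (f = -7 + 10 = 3)
f*G = 3*6348 = 19044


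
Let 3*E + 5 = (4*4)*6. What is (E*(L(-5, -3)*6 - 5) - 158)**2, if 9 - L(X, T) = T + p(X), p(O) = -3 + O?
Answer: 99820081/9 ≈ 1.1091e+7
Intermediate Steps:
L(X, T) = 12 - T - X (L(X, T) = 9 - (T + (-3 + X)) = 9 - (-3 + T + X) = 9 + (3 - T - X) = 12 - T - X)
E = 91/3 (E = -5/3 + ((4*4)*6)/3 = -5/3 + (16*6)/3 = -5/3 + (1/3)*96 = -5/3 + 32 = 91/3 ≈ 30.333)
(E*(L(-5, -3)*6 - 5) - 158)**2 = (91*((12 - 1*(-3) - 1*(-5))*6 - 5)/3 - 158)**2 = (91*((12 + 3 + 5)*6 - 5)/3 - 158)**2 = (91*(20*6 - 5)/3 - 158)**2 = (91*(120 - 5)/3 - 158)**2 = ((91/3)*115 - 158)**2 = (10465/3 - 158)**2 = (9991/3)**2 = 99820081/9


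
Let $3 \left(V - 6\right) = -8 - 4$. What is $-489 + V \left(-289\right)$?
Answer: $-1067$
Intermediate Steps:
$V = 2$ ($V = 6 + \frac{-8 - 4}{3} = 6 + \frac{1}{3} \left(-12\right) = 6 - 4 = 2$)
$-489 + V \left(-289\right) = -489 + 2 \left(-289\right) = -489 - 578 = -1067$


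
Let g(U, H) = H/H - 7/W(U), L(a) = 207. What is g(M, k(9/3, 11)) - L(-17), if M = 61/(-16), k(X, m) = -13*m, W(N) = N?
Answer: -12454/61 ≈ -204.16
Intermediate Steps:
M = -61/16 (M = 61*(-1/16) = -61/16 ≈ -3.8125)
g(U, H) = 1 - 7/U (g(U, H) = H/H - 7/U = 1 - 7/U)
g(M, k(9/3, 11)) - L(-17) = (-7 - 61/16)/(-61/16) - 1*207 = -16/61*(-173/16) - 207 = 173/61 - 207 = -12454/61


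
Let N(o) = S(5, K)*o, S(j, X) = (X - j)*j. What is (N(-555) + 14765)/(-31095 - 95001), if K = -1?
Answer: -31415/126096 ≈ -0.24914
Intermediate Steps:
S(j, X) = j*(X - j)
N(o) = -30*o (N(o) = (5*(-1 - 1*5))*o = (5*(-1 - 5))*o = (5*(-6))*o = -30*o)
(N(-555) + 14765)/(-31095 - 95001) = (-30*(-555) + 14765)/(-31095 - 95001) = (16650 + 14765)/(-126096) = 31415*(-1/126096) = -31415/126096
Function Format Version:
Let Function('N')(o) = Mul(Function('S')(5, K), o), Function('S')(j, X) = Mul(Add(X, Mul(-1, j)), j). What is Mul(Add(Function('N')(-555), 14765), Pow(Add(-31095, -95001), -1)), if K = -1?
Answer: Rational(-31415, 126096) ≈ -0.24914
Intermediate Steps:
Function('S')(j, X) = Mul(j, Add(X, Mul(-1, j)))
Function('N')(o) = Mul(-30, o) (Function('N')(o) = Mul(Mul(5, Add(-1, Mul(-1, 5))), o) = Mul(Mul(5, Add(-1, -5)), o) = Mul(Mul(5, -6), o) = Mul(-30, o))
Mul(Add(Function('N')(-555), 14765), Pow(Add(-31095, -95001), -1)) = Mul(Add(Mul(-30, -555), 14765), Pow(Add(-31095, -95001), -1)) = Mul(Add(16650, 14765), Pow(-126096, -1)) = Mul(31415, Rational(-1, 126096)) = Rational(-31415, 126096)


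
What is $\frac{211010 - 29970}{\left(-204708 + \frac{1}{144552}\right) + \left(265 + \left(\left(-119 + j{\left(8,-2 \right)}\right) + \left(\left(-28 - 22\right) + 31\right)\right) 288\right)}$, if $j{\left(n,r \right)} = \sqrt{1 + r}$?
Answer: $- \frac{184746102757529059968}{249186143096781287261} - \frac{217893981234364416 i}{249186143096781287261} \approx -0.7414 - 0.00087442 i$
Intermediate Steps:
$\frac{211010 - 29970}{\left(-204708 + \frac{1}{144552}\right) + \left(265 + \left(\left(-119 + j{\left(8,-2 \right)}\right) + \left(\left(-28 - 22\right) + 31\right)\right) 288\right)} = \frac{211010 - 29970}{\left(-204708 + \frac{1}{144552}\right) + \left(265 + \left(\left(-119 + \sqrt{1 - 2}\right) + \left(\left(-28 - 22\right) + 31\right)\right) 288\right)} = \frac{181040}{\left(-204708 + \frac{1}{144552}\right) + \left(265 + \left(\left(-119 + \sqrt{-1}\right) + \left(-50 + 31\right)\right) 288\right)} = \frac{181040}{- \frac{29590950815}{144552} + \left(265 + \left(\left(-119 + i\right) - 19\right) 288\right)} = \frac{181040}{- \frac{29590950815}{144552} + \left(265 + \left(-138 + i\right) 288\right)} = \frac{181040}{- \frac{29590950815}{144552} - \left(39479 - 288 i\right)} = \frac{181040}{- \frac{35297719223}{144552} + 288 i} = 181040 \frac{20895280704 \left(- \frac{35297719223}{144552} - 288 i\right)}{1245930715483906436305} = \frac{756576323730432 \left(- \frac{35297719223}{144552} - 288 i\right)}{249186143096781287261}$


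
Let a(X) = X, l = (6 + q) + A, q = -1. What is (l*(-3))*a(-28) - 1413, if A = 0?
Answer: -993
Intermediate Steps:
l = 5 (l = (6 - 1) + 0 = 5 + 0 = 5)
(l*(-3))*a(-28) - 1413 = (5*(-3))*(-28) - 1413 = -15*(-28) - 1413 = 420 - 1413 = -993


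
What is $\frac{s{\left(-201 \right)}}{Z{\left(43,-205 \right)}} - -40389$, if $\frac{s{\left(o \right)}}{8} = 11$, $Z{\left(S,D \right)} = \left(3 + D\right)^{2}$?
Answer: $\frac{412008211}{10201} \approx 40389.0$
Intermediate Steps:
$s{\left(o \right)} = 88$ ($s{\left(o \right)} = 8 \cdot 11 = 88$)
$\frac{s{\left(-201 \right)}}{Z{\left(43,-205 \right)}} - -40389 = \frac{88}{\left(3 - 205\right)^{2}} - -40389 = \frac{88}{\left(-202\right)^{2}} + 40389 = \frac{88}{40804} + 40389 = 88 \cdot \frac{1}{40804} + 40389 = \frac{22}{10201} + 40389 = \frac{412008211}{10201}$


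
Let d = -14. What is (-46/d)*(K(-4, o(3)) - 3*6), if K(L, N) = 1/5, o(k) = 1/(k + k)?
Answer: -2047/35 ≈ -58.486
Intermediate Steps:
o(k) = 1/(2*k)
K(L, N) = ⅕
(-46/d)*(K(-4, o(3)) - 3*6) = (-46/(-14))*(⅕ - 3*6) = (-1/14*(-46))*(⅕ - 18) = (23/7)*(-89/5) = -2047/35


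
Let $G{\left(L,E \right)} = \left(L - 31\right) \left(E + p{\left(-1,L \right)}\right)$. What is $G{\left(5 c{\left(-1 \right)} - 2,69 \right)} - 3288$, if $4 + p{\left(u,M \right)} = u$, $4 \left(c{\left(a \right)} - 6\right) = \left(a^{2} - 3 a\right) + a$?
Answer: $-3240$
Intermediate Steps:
$c{\left(a \right)} = 6 - \frac{a}{2} + \frac{a^{2}}{4}$ ($c{\left(a \right)} = 6 + \frac{\left(a^{2} - 3 a\right) + a}{4} = 6 + \frac{a^{2} - 2 a}{4} = 6 + \left(- \frac{a}{2} + \frac{a^{2}}{4}\right) = 6 - \frac{a}{2} + \frac{a^{2}}{4}$)
$p{\left(u,M \right)} = -4 + u$
$G{\left(L,E \right)} = \left(-31 + L\right) \left(-5 + E\right)$ ($G{\left(L,E \right)} = \left(L - 31\right) \left(E - 5\right) = \left(-31 + L\right) \left(E - 5\right) = \left(-31 + L\right) \left(-5 + E\right)$)
$G{\left(5 c{\left(-1 \right)} - 2,69 \right)} - 3288 = \left(155 - 2139 - 5 \left(5 \left(6 - - \frac{1}{2} + \frac{\left(-1\right)^{2}}{4}\right) - 2\right) + 69 \left(5 \left(6 - - \frac{1}{2} + \frac{\left(-1\right)^{2}}{4}\right) - 2\right)\right) - 3288 = \left(155 - 2139 - 5 \left(5 \left(6 + \frac{1}{2} + \frac{1}{4} \cdot 1\right) - 2\right) + 69 \left(5 \left(6 + \frac{1}{2} + \frac{1}{4} \cdot 1\right) - 2\right)\right) - 3288 = \left(155 - 2139 - 5 \left(5 \left(6 + \frac{1}{2} + \frac{1}{4}\right) - 2\right) + 69 \left(5 \left(6 + \frac{1}{2} + \frac{1}{4}\right) - 2\right)\right) - 3288 = \left(155 - 2139 - 5 \left(5 \cdot \frac{27}{4} - 2\right) + 69 \left(5 \cdot \frac{27}{4} - 2\right)\right) - 3288 = \left(155 - 2139 - 5 \left(\frac{135}{4} - 2\right) + 69 \left(\frac{135}{4} - 2\right)\right) - 3288 = \left(155 - 2139 - \frac{635}{4} + 69 \cdot \frac{127}{4}\right) - 3288 = \left(155 - 2139 - \frac{635}{4} + \frac{8763}{4}\right) - 3288 = 48 - 3288 = -3240$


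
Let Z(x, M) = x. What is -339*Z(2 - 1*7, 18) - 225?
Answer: 1470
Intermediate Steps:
-339*Z(2 - 1*7, 18) - 225 = -339*(2 - 1*7) - 225 = -339*(2 - 7) - 225 = -339*(-5) - 225 = 1695 - 225 = 1470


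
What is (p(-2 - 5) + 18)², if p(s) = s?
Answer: 121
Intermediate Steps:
(p(-2 - 5) + 18)² = ((-2 - 5) + 18)² = (-7 + 18)² = 11² = 121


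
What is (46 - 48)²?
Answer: 4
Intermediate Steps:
(46 - 48)² = (-2)² = 4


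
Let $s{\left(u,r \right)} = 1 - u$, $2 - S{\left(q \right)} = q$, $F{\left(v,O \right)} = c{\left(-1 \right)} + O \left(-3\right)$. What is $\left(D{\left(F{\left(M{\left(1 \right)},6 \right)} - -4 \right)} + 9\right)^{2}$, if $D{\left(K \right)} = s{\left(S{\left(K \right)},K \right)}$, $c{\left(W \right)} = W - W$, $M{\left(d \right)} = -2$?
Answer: $36$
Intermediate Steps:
$c{\left(W \right)} = 0$
$F{\left(v,O \right)} = - 3 O$ ($F{\left(v,O \right)} = 0 + O \left(-3\right) = 0 - 3 O = - 3 O$)
$S{\left(q \right)} = 2 - q$
$D{\left(K \right)} = -1 + K$ ($D{\left(K \right)} = 1 - \left(2 - K\right) = 1 + \left(-2 + K\right) = -1 + K$)
$\left(D{\left(F{\left(M{\left(1 \right)},6 \right)} - -4 \right)} + 9\right)^{2} = \left(\left(-1 - 14\right) + 9\right)^{2} = \left(-15 + 9\right)^{2} = \left(-6\right)^{2} = 36$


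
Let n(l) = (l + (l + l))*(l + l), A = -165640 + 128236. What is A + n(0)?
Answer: -37404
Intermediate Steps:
A = -37404
n(l) = 6*l**2 (n(l) = (l + 2*l)*(2*l) = (3*l)*(2*l) = 6*l**2)
A + n(0) = -37404 + 6*0**2 = -37404 + 6*0 = -37404 + 0 = -37404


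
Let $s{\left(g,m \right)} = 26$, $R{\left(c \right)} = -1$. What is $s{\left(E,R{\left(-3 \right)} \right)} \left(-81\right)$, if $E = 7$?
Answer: $-2106$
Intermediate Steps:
$s{\left(E,R{\left(-3 \right)} \right)} \left(-81\right) = 26 \left(-81\right) = -2106$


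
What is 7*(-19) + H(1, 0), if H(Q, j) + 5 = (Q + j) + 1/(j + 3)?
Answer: -410/3 ≈ -136.67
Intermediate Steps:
H(Q, j) = -5 + Q + j + 1/(3 + j) (H(Q, j) = -5 + ((Q + j) + 1/(j + 3)) = -5 + ((Q + j) + 1/(3 + j)) = -5 + (Q + j + 1/(3 + j)) = -5 + Q + j + 1/(3 + j))
7*(-19) + H(1, 0) = 7*(-19) + (-14 + 0² - 2*0 + 3*1 + 1*0)/(3 + 0) = -133 + (-14 + 0 + 0 + 3 + 0)/3 = -133 + (⅓)*(-11) = -133 - 11/3 = -410/3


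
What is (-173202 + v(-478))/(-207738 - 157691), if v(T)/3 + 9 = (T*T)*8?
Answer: -5310387/365429 ≈ -14.532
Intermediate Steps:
v(T) = -27 + 24*T² (v(T) = -27 + 3*((T*T)*8) = -27 + 3*(T²*8) = -27 + 3*(8*T²) = -27 + 24*T²)
(-173202 + v(-478))/(-207738 - 157691) = (-173202 + (-27 + 24*(-478)²))/(-207738 - 157691) = (-173202 + (-27 + 24*228484))/(-365429) = (-173202 + (-27 + 5483616))*(-1/365429) = (-173202 + 5483589)*(-1/365429) = 5310387*(-1/365429) = -5310387/365429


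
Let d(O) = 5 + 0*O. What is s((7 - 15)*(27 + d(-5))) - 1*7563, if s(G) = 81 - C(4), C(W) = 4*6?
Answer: -7506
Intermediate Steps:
d(O) = 5 (d(O) = 5 + 0 = 5)
C(W) = 24
s(G) = 57 (s(G) = 81 - 1*24 = 81 - 24 = 57)
s((7 - 15)*(27 + d(-5))) - 1*7563 = 57 - 1*7563 = 57 - 7563 = -7506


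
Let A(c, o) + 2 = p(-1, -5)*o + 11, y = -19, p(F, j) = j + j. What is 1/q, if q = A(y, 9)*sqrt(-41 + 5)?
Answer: I/486 ≈ 0.0020576*I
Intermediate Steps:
p(F, j) = 2*j
A(c, o) = 9 - 10*o (A(c, o) = -2 + ((2*(-5))*o + 11) = -2 + (-10*o + 11) = -2 + (11 - 10*o) = 9 - 10*o)
q = -486*I (q = (9 - 10*9)*sqrt(-41 + 5) = (9 - 90)*sqrt(-36) = -486*I ≈ -486.0*I)
1/q = 1/(-486*I) = I/486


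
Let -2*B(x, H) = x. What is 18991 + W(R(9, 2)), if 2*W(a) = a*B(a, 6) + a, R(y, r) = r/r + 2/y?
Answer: 6153161/324 ≈ 18991.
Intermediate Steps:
B(x, H) = -x/2
R(y, r) = 1 + 2/y
W(a) = a/2 - a²/4 (W(a) = (a*(-a/2) + a)/2 = (-a²/2 + a)/2 = (a - a²/2)/2 = a/2 - a²/4)
18991 + W(R(9, 2)) = 18991 + ((2 + 9)/9)*(2 - (2 + 9)/9)/4 = 18991 + ((⅑)*11)*(2 - 11/9)/4 = 18991 + (¼)*(11/9)*(2 - 1*11/9) = 18991 + (¼)*(11/9)*(2 - 11/9) = 18991 + (¼)*(11/9)*(7/9) = 18991 + 77/324 = 6153161/324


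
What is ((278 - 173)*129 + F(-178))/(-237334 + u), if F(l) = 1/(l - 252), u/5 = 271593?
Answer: 5824349/481871330 ≈ 0.012087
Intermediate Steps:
u = 1357965 (u = 5*271593 = 1357965)
F(l) = 1/(-252 + l)
((278 - 173)*129 + F(-178))/(-237334 + u) = ((278 - 173)*129 + 1/(-252 - 178))/(-237334 + 1357965) = (105*129 + 1/(-430))/1120631 = (13545 - 1/430)*(1/1120631) = (5824349/430)*(1/1120631) = 5824349/481871330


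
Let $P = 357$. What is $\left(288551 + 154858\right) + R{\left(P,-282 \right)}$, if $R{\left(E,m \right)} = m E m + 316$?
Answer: $28833793$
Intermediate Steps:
$R{\left(E,m \right)} = 316 + E m^{2}$ ($R{\left(E,m \right)} = E m m + 316 = E m^{2} + 316 = 316 + E m^{2}$)
$\left(288551 + 154858\right) + R{\left(P,-282 \right)} = \left(288551 + 154858\right) + \left(316 + 357 \left(-282\right)^{2}\right) = 443409 + \left(316 + 357 \cdot 79524\right) = 443409 + \left(316 + 28390068\right) = 443409 + 28390384 = 28833793$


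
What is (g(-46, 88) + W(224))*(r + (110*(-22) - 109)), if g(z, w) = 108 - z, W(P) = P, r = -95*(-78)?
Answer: 1845018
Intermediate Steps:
r = 7410
(g(-46, 88) + W(224))*(r + (110*(-22) - 109)) = ((108 - 1*(-46)) + 224)*(7410 + (110*(-22) - 109)) = ((108 + 46) + 224)*(7410 + (-2420 - 109)) = (154 + 224)*(7410 - 2529) = 378*4881 = 1845018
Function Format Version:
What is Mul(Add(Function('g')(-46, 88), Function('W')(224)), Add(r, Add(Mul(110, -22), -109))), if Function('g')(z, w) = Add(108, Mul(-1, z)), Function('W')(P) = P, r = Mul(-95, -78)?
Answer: 1845018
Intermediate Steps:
r = 7410
Mul(Add(Function('g')(-46, 88), Function('W')(224)), Add(r, Add(Mul(110, -22), -109))) = Mul(Add(Add(108, Mul(-1, -46)), 224), Add(7410, Add(Mul(110, -22), -109))) = Mul(Add(Add(108, 46), 224), Add(7410, Add(-2420, -109))) = Mul(Add(154, 224), Add(7410, -2529)) = Mul(378, 4881) = 1845018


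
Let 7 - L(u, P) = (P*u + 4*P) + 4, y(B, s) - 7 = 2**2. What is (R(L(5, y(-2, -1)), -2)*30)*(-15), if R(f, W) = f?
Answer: 43200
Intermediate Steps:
y(B, s) = 11 (y(B, s) = 7 + 2**2 = 7 + 4 = 11)
L(u, P) = 3 - 4*P - P*u (L(u, P) = 7 - ((P*u + 4*P) + 4) = 7 - ((4*P + P*u) + 4) = 7 - (4 + 4*P + P*u) = 7 + (-4 - 4*P - P*u) = 3 - 4*P - P*u)
(R(L(5, y(-2, -1)), -2)*30)*(-15) = ((3 - 4*11 - 1*11*5)*30)*(-15) = ((3 - 44 - 55)*30)*(-15) = -96*30*(-15) = -2880*(-15) = 43200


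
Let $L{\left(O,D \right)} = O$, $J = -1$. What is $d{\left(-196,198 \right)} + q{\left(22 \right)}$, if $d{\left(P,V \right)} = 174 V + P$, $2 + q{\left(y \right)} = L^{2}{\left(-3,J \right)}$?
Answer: $34263$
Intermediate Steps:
$q{\left(y \right)} = 7$ ($q{\left(y \right)} = -2 + \left(-3\right)^{2} = -2 + 9 = 7$)
$d{\left(P,V \right)} = P + 174 V$
$d{\left(-196,198 \right)} + q{\left(22 \right)} = \left(-196 + 174 \cdot 198\right) + 7 = \left(-196 + 34452\right) + 7 = 34256 + 7 = 34263$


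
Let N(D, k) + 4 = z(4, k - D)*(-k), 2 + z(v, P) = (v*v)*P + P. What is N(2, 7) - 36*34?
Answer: -1809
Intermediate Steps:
z(v, P) = -2 + P + P*v² (z(v, P) = -2 + ((v*v)*P + P) = -2 + (v²*P + P) = -2 + (P*v² + P) = -2 + (P + P*v²) = -2 + P + P*v²)
N(D, k) = -4 - k*(-2 - 17*D + 17*k) (N(D, k) = -4 + (-2 + (k - D) + (k - D)*4²)*(-k) = -4 + (-2 + (k - D) + (k - D)*16)*(-k) = -4 + (-2 + (k - D) + (-16*D + 16*k))*(-k) = -4 + (-2 - 17*D + 17*k)*(-k) = -4 - k*(-2 - 17*D + 17*k))
N(2, 7) - 36*34 = (-4 + 7*(2 - 17*7 + 17*2)) - 36*34 = (-4 + 7*(2 - 119 + 34)) - 1224 = (-4 + 7*(-83)) - 1224 = (-4 - 581) - 1224 = -585 - 1224 = -1809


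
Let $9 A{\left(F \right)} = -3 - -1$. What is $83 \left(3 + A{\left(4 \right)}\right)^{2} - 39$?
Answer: $\frac{48716}{81} \approx 601.43$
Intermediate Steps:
$A{\left(F \right)} = - \frac{2}{9}$ ($A{\left(F \right)} = \frac{-3 - -1}{9} = \frac{-3 + 1}{9} = \frac{1}{9} \left(-2\right) = - \frac{2}{9}$)
$83 \left(3 + A{\left(4 \right)}\right)^{2} - 39 = 83 \left(3 - \frac{2}{9}\right)^{2} - 39 = 83 \left(\frac{25}{9}\right)^{2} - 39 = 83 \cdot \frac{625}{81} - 39 = \frac{51875}{81} - 39 = \frac{48716}{81}$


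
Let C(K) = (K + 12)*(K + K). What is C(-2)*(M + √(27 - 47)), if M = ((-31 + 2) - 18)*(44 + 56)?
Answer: 188000 - 80*I*√5 ≈ 1.88e+5 - 178.89*I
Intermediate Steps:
M = -4700 (M = (-29 - 18)*100 = -47*100 = -4700)
C(K) = 2*K*(12 + K) (C(K) = (12 + K)*(2*K) = 2*K*(12 + K))
C(-2)*(M + √(27 - 47)) = (2*(-2)*(12 - 2))*(-4700 + √(27 - 47)) = (2*(-2)*10)*(-4700 + √(-20)) = -40*(-4700 + 2*I*√5) = 188000 - 80*I*√5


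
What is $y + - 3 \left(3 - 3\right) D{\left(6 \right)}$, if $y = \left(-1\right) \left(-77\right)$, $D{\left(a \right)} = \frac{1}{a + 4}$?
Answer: $77$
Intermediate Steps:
$D{\left(a \right)} = \frac{1}{4 + a}$
$y = 77$
$y + - 3 \left(3 - 3\right) D{\left(6 \right)} = 77 + \frac{\left(-3\right) \left(3 - 3\right)}{4 + 6} = 77 + \frac{\left(-3\right) 0}{10} = 77 + 0 \cdot \frac{1}{10} = 77 + 0 = 77$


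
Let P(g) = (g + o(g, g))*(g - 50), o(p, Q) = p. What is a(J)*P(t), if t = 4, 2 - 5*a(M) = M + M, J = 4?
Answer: 2208/5 ≈ 441.60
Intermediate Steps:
a(M) = ⅖ - 2*M/5 (a(M) = ⅖ - (M + M)/5 = ⅖ - 2*M/5)
P(g) = 2*g*(-50 + g) (P(g) = (g + g)*(g - 50) = (2*g)*(-50 + g) = 2*g*(-50 + g))
a(J)*P(t) = (⅖ - ⅖*4)*(2*4*(-50 + 4)) = (⅖ - 8/5)*(2*4*(-46)) = -6/5*(-368) = 2208/5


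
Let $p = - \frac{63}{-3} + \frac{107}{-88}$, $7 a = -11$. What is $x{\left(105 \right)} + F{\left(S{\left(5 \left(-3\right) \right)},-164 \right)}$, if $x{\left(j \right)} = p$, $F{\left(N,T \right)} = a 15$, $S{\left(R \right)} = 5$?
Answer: $- \frac{2333}{616} \approx -3.7873$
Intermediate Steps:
$a = - \frac{11}{7}$ ($a = \frac{1}{7} \left(-11\right) = - \frac{11}{7} \approx -1.5714$)
$p = \frac{1741}{88}$ ($p = \left(-63\right) \left(- \frac{1}{3}\right) + 107 \left(- \frac{1}{88}\right) = 21 - \frac{107}{88} = \frac{1741}{88} \approx 19.784$)
$F{\left(N,T \right)} = - \frac{165}{7}$ ($F{\left(N,T \right)} = \left(- \frac{11}{7}\right) 15 = - \frac{165}{7}$)
$x{\left(j \right)} = \frac{1741}{88}$
$x{\left(105 \right)} + F{\left(S{\left(5 \left(-3\right) \right)},-164 \right)} = \frac{1741}{88} - \frac{165}{7} = - \frac{2333}{616}$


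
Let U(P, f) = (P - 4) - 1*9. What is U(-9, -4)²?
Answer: 484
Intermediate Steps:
U(P, f) = -13 + P (U(P, f) = (-4 + P) - 9 = -13 + P)
U(-9, -4)² = (-13 - 9)² = (-22)² = 484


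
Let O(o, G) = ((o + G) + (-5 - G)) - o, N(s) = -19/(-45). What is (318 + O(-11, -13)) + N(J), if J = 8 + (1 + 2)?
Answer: 14104/45 ≈ 313.42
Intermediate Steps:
J = 11 (J = 8 + 3 = 11)
N(s) = 19/45 (N(s) = -19*(-1/45) = 19/45)
O(o, G) = -5 (O(o, G) = ((G + o) + (-5 - G)) - o = (-5 + o) - o = -5)
(318 + O(-11, -13)) + N(J) = (318 - 5) + 19/45 = 313 + 19/45 = 14104/45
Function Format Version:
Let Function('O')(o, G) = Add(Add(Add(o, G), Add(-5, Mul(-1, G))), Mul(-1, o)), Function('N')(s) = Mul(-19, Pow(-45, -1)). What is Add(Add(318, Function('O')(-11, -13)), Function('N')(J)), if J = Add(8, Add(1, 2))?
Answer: Rational(14104, 45) ≈ 313.42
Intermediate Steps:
J = 11 (J = Add(8, 3) = 11)
Function('N')(s) = Rational(19, 45) (Function('N')(s) = Mul(-19, Rational(-1, 45)) = Rational(19, 45))
Function('O')(o, G) = -5 (Function('O')(o, G) = Add(Add(Add(G, o), Add(-5, Mul(-1, G))), Mul(-1, o)) = Add(Add(-5, o), Mul(-1, o)) = -5)
Add(Add(318, Function('O')(-11, -13)), Function('N')(J)) = Add(Add(318, -5), Rational(19, 45)) = Add(313, Rational(19, 45)) = Rational(14104, 45)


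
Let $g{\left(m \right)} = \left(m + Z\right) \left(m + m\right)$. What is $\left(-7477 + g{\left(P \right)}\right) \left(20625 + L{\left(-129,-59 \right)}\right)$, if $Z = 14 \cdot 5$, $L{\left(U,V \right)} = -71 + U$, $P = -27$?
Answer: $-200144575$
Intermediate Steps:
$Z = 70$
$g{\left(m \right)} = 2 m \left(70 + m\right)$ ($g{\left(m \right)} = \left(m + 70\right) \left(m + m\right) = \left(70 + m\right) 2 m = 2 m \left(70 + m\right)$)
$\left(-7477 + g{\left(P \right)}\right) \left(20625 + L{\left(-129,-59 \right)}\right) = \left(-7477 + 2 \left(-27\right) \left(70 - 27\right)\right) \left(20625 - 200\right) = \left(-7477 + 2 \left(-27\right) 43\right) \left(20625 - 200\right) = \left(-7477 - 2322\right) 20425 = \left(-9799\right) 20425 = -200144575$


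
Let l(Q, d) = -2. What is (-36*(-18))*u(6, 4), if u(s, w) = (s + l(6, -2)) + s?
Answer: 6480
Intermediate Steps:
u(s, w) = -2 + 2*s (u(s, w) = (s - 2) + s = (-2 + s) + s = -2 + 2*s)
(-36*(-18))*u(6, 4) = (-36*(-18))*(-2 + 2*6) = 648*(-2 + 12) = 648*10 = 6480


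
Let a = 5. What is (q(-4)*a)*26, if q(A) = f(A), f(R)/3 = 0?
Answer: 0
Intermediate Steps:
f(R) = 0 (f(R) = 3*0 = 0)
q(A) = 0
(q(-4)*a)*26 = (0*5)*26 = 0*26 = 0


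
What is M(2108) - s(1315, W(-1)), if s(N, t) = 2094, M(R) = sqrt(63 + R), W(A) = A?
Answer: -2094 + sqrt(2171) ≈ -2047.4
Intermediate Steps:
M(2108) - s(1315, W(-1)) = sqrt(63 + 2108) - 1*2094 = sqrt(2171) - 2094 = -2094 + sqrt(2171)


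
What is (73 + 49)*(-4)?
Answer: -488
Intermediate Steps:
(73 + 49)*(-4) = 122*(-4) = -488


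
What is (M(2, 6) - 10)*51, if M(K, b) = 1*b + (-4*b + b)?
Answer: -1122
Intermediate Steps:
M(K, b) = -2*b (M(K, b) = b - 3*b = -2*b)
(M(2, 6) - 10)*51 = (-2*6 - 10)*51 = (-12 - 10)*51 = -22*51 = -1122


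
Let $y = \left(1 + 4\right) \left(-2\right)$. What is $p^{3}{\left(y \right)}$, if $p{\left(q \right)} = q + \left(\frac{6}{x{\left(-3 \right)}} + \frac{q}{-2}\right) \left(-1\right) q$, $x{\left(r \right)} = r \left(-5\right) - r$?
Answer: $\frac{2197000}{27} \approx 81370.0$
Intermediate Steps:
$x{\left(r \right)} = - 6 r$ ($x{\left(r \right)} = - 5 r - r = - 6 r$)
$y = -10$ ($y = 5 \left(-2\right) = -10$)
$p{\left(q \right)} = q + q \left(- \frac{1}{3} + \frac{q}{2}\right)$ ($p{\left(q \right)} = q + \left(\frac{6}{\left(-6\right) \left(-3\right)} + \frac{q}{-2}\right) \left(-1\right) q = q + \left(\frac{6}{18} + q \left(- \frac{1}{2}\right)\right) \left(-1\right) q = q + \left(6 \cdot \frac{1}{18} - \frac{q}{2}\right) \left(-1\right) q = q + \left(\frac{1}{3} - \frac{q}{2}\right) \left(-1\right) q = q + \left(- \frac{1}{3} + \frac{q}{2}\right) q = q + q \left(- \frac{1}{3} + \frac{q}{2}\right)$)
$p^{3}{\left(y \right)} = \left(\frac{1}{6} \left(-10\right) \left(4 + 3 \left(-10\right)\right)\right)^{3} = \left(\frac{1}{6} \left(-10\right) \left(4 - 30\right)\right)^{3} = \left(\frac{1}{6} \left(-10\right) \left(-26\right)\right)^{3} = \left(\frac{130}{3}\right)^{3} = \frac{2197000}{27}$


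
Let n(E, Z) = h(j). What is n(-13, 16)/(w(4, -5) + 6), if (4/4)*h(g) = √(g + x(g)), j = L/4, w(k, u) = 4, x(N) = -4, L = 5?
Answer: I*√11/20 ≈ 0.16583*I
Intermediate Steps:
j = 5/4 ≈ 1.2500
h(g) = √(-4 + g) (h(g) = √(g - 4) = √(-4 + g))
n(E, Z) = I*√11/2 (n(E, Z) = √(-4 + 5/4) = √(-11/4) = I*√11/2)
n(-13, 16)/(w(4, -5) + 6) = (I*√11/2)/(4 + 6) = (I*√11/2)/10 = I*√11/20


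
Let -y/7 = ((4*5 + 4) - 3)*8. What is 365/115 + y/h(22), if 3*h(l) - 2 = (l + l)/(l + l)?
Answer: -26975/23 ≈ -1172.8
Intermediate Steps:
h(l) = 1 (h(l) = 2/3 + ((l + l)/(l + l))/3 = 2/3 + ((2*l)/((2*l)))/3 = 2/3 + ((2*l)*(1/(2*l)))/3 = 2/3 + (1/3)*1 = 2/3 + 1/3 = 1)
y = -1176 (y = -7*((4*5 + 4) - 3)*8 = -7*((20 + 4) - 3)*8 = -7*(24 - 3)*8 = -147*8 = -7*168 = -1176)
365/115 + y/h(22) = 365/115 - 1176/1 = 365*(1/115) - 1176*1 = 73/23 - 1176 = -26975/23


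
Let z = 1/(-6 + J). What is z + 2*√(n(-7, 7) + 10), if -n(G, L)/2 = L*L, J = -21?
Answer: -1/27 + 4*I*√22 ≈ -0.037037 + 18.762*I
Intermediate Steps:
n(G, L) = -2*L² (n(G, L) = -2*L*L = -2*L²)
z = -1/27 (z = 1/(-6 - 21) = 1/(-27) = -1/27 ≈ -0.037037)
z + 2*√(n(-7, 7) + 10) = -1/27 + 2*√(-2*7² + 10) = -1/27 + 2*√(-2*49 + 10) = -1/27 + 2*√(-98 + 10) = -1/27 + 2*√(-88) = -1/27 + 2*(2*I*√22) = -1/27 + 4*I*√22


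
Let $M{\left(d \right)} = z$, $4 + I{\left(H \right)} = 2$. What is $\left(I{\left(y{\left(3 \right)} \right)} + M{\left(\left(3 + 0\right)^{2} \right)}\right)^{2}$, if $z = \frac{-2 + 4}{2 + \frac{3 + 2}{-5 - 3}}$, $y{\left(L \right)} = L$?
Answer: $\frac{36}{121} \approx 0.29752$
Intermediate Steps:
$I{\left(H \right)} = -2$ ($I{\left(H \right)} = -4 + 2 = -2$)
$z = \frac{16}{11}$ ($z = \frac{2}{2 + \frac{5}{-8}} = \frac{2}{2 + 5 \left(- \frac{1}{8}\right)} = \frac{2}{2 - \frac{5}{8}} = \frac{2}{\frac{11}{8}} = 2 \cdot \frac{8}{11} = \frac{16}{11} \approx 1.4545$)
$M{\left(d \right)} = \frac{16}{11}$
$\left(I{\left(y{\left(3 \right)} \right)} + M{\left(\left(3 + 0\right)^{2} \right)}\right)^{2} = \left(-2 + \frac{16}{11}\right)^{2} = \left(- \frac{6}{11}\right)^{2} = \frac{36}{121}$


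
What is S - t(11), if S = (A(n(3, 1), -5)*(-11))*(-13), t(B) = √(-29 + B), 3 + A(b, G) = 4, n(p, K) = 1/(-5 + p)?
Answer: 143 - 3*I*√2 ≈ 143.0 - 4.2426*I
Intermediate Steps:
A(b, G) = 1 (A(b, G) = -3 + 4 = 1)
S = 143 (S = (1*(-11))*(-13) = -11*(-13) = 143)
S - t(11) = 143 - √(-29 + 11) = 143 - √(-18) = 143 - 3*I*√2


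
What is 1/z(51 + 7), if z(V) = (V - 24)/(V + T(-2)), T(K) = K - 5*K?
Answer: 33/17 ≈ 1.9412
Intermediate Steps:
T(K) = -4*K
z(V) = (-24 + V)/(8 + V) (z(V) = (V - 24)/(V - 4*(-2)) = (-24 + V)/(V + 8) = (-24 + V)/(8 + V))
1/z(51 + 7) = 1/((-24 + (51 + 7))/(8 + (51 + 7))) = 1/((-24 + 58)/(8 + 58)) = 1/(34/66) = 1/((1/66)*34) = 1/(17/33) = 33/17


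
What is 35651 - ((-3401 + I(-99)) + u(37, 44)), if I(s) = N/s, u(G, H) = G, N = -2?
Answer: 3862483/99 ≈ 39015.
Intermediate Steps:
I(s) = -2/s
35651 - ((-3401 + I(-99)) + u(37, 44)) = 35651 - ((-3401 - 2/(-99)) + 37) = 35651 - ((-3401 - 2*(-1/99)) + 37) = 35651 - ((-3401 + 2/99) + 37) = 35651 - (-336697/99 + 37) = 35651 - 1*(-333034/99) = 35651 + 333034/99 = 3862483/99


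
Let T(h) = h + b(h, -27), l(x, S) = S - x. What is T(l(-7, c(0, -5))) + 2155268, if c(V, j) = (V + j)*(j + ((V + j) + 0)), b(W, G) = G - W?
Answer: 2155241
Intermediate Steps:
c(V, j) = (V + j)*(V + 2*j) (c(V, j) = (V + j)*(j + (V + j)) = (V + j)*(V + 2*j))
T(h) = -27 (T(h) = h + (-27 - h) = -27)
T(l(-7, c(0, -5))) + 2155268 = -27 + 2155268 = 2155241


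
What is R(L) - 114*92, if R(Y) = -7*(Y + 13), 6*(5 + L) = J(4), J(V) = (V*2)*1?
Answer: -31660/3 ≈ -10553.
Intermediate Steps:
J(V) = 2*V (J(V) = (2*V)*1 = 2*V)
L = -11/3 (L = -5 + (2*4)/6 = -5 + (⅙)*8 = -5 + 4/3 = -11/3 ≈ -3.6667)
R(Y) = -91 - 7*Y (R(Y) = -7*(13 + Y) = -91 - 7*Y)
R(L) - 114*92 = (-91 - 7*(-11/3)) - 114*92 = (-91 + 77/3) - 10488 = -196/3 - 10488 = -31660/3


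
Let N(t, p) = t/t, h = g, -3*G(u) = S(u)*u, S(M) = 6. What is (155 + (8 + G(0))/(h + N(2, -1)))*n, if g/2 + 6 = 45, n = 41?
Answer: 502373/79 ≈ 6359.1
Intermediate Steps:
G(u) = -2*u
g = 78 (g = -12 + 2*45 = -12 + 90 = 78)
h = 78
N(t, p) = 1
(155 + (8 + G(0))/(h + N(2, -1)))*n = (155 + (8 - 2*0)/(78 + 1))*41 = (155 + (8 + 0)/79)*41 = (155 + 8*(1/79))*41 = (155 + 8/79)*41 = (12253/79)*41 = 502373/79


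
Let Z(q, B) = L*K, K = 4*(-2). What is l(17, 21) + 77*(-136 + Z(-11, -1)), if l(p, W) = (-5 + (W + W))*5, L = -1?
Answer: -9671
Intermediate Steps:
K = -8
l(p, W) = -25 + 10*W (l(p, W) = (-5 + 2*W)*5 = -25 + 10*W)
Z(q, B) = 8 (Z(q, B) = -1*(-8) = 8)
l(17, 21) + 77*(-136 + Z(-11, -1)) = (-25 + 10*21) + 77*(-136 + 8) = (-25 + 210) + 77*(-128) = 185 - 9856 = -9671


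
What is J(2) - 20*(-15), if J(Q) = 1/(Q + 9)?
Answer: 3301/11 ≈ 300.09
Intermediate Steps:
J(Q) = 1/(9 + Q)
J(2) - 20*(-15) = 1/(9 + 2) - 20*(-15) = 1/11 + 300 = 3301/11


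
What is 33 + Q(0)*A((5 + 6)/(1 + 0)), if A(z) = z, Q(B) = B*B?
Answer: 33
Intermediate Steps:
Q(B) = B²
33 + Q(0)*A((5 + 6)/(1 + 0)) = 33 + 0²*((5 + 6)/(1 + 0)) = 33 + 0*(11/1) = 33 + 0*(11*1) = 33 + 0*11 = 33 + 0 = 33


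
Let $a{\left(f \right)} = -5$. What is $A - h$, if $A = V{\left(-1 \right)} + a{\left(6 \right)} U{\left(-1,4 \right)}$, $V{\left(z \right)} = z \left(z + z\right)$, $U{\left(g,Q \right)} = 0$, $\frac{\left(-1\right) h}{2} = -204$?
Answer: $-406$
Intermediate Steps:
$h = 408$ ($h = \left(-2\right) \left(-204\right) = 408$)
$V{\left(z \right)} = 2 z^{2}$ ($V{\left(z \right)} = z 2 z = 2 z^{2}$)
$A = 2$ ($A = 2 \left(-1\right)^{2} - 0 = 2 \cdot 1 + 0 = 2 + 0 = 2$)
$A - h = 2 - 408 = -406$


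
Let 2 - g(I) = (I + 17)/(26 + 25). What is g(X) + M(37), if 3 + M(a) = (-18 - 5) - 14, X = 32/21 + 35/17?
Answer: -699214/18207 ≈ -38.404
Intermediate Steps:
X = 1279/357 (X = 32*(1/21) + 35*(1/17) = 32/21 + 35/17 = 1279/357 ≈ 3.5826)
M(a) = -40 (M(a) = -3 + ((-18 - 5) - 14) = -3 + (-23 - 14) = -3 - 37 = -40)
g(I) = 5/3 - I/51 (g(I) = 2 - (I + 17)/(26 + 25) = 2 - (17 + I)/51 = 2 - (1/3 + I/51) = 2 + (-1/3 - I/51) = 5/3 - I/51)
g(X) + M(37) = (5/3 - 1/51*1279/357) - 40 = (5/3 - 1279/18207) - 40 = 29066/18207 - 40 = -699214/18207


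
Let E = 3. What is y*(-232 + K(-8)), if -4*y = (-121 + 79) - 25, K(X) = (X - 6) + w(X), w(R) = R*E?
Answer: -9045/2 ≈ -4522.5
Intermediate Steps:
w(R) = 3*R (w(R) = R*3 = 3*R)
K(X) = -6 + 4*X (K(X) = (X - 6) + 3*X = (-6 + X) + 3*X = -6 + 4*X)
y = 67/4 (y = -((-121 + 79) - 25)/4 = -(-42 - 25)/4 = -¼*(-67) = 67/4 ≈ 16.750)
y*(-232 + K(-8)) = 67*(-232 + (-6 + 4*(-8)))/4 = 67*(-232 + (-6 - 32))/4 = 67*(-232 - 38)/4 = (67/4)*(-270) = -9045/2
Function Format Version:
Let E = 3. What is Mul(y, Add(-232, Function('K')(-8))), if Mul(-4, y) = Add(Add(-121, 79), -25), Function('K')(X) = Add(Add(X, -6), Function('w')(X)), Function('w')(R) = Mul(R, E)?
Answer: Rational(-9045, 2) ≈ -4522.5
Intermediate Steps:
Function('w')(R) = Mul(3, R) (Function('w')(R) = Mul(R, 3) = Mul(3, R))
Function('K')(X) = Add(-6, Mul(4, X)) (Function('K')(X) = Add(Add(X, -6), Mul(3, X)) = Add(Add(-6, X), Mul(3, X)) = Add(-6, Mul(4, X)))
y = Rational(67, 4) (y = Mul(Rational(-1, 4), Add(Add(-121, 79), -25)) = Mul(Rational(-1, 4), Add(-42, -25)) = Mul(Rational(-1, 4), -67) = Rational(67, 4) ≈ 16.750)
Mul(y, Add(-232, Function('K')(-8))) = Mul(Rational(67, 4), Add(-232, Add(-6, Mul(4, -8)))) = Mul(Rational(67, 4), Add(-232, Add(-6, -32))) = Mul(Rational(67, 4), Add(-232, -38)) = Mul(Rational(67, 4), -270) = Rational(-9045, 2)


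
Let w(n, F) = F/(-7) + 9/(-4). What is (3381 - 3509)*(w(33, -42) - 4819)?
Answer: 616352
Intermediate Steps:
w(n, F) = -9/4 - F/7 (w(n, F) = F*(-⅐) + 9*(-¼) = -F/7 - 9/4 = -9/4 - F/7)
(3381 - 3509)*(w(33, -42) - 4819) = (3381 - 3509)*((-9/4 - ⅐*(-42)) - 4819) = -128*((-9/4 + 6) - 4819) = -128*(15/4 - 4819) = -128*(-19261/4) = 616352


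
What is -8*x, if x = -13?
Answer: 104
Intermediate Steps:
-8*x = -8*(-13) = 104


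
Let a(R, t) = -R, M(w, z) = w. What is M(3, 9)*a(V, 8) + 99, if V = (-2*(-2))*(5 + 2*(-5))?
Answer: 159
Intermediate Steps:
V = -20 (V = 4*(5 - 10) = 4*(-5) = -20)
M(3, 9)*a(V, 8) + 99 = 3*(-1*(-20)) + 99 = 3*20 + 99 = 60 + 99 = 159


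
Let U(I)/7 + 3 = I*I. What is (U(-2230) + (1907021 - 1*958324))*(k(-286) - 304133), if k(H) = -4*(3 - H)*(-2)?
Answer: -10792809895296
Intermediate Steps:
U(I) = -21 + 7*I**2 (U(I) = -21 + 7*(I*I) = -21 + 7*I**2)
k(H) = 24 - 8*H (k(H) = (-12 + 4*H)*(-2) = 24 - 8*H)
(U(-2230) + (1907021 - 1*958324))*(k(-286) - 304133) = ((-21 + 7*(-2230)**2) + (1907021 - 1*958324))*((24 - 8*(-286)) - 304133) = ((-21 + 7*4972900) + (1907021 - 958324))*((24 + 2288) - 304133) = ((-21 + 34810300) + 948697)*(2312 - 304133) = (34810279 + 948697)*(-301821) = 35758976*(-301821) = -10792809895296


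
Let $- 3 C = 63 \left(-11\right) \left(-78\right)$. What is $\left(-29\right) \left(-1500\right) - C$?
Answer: $61518$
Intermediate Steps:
$C = -18018$ ($C = - \frac{63 \left(-11\right) \left(-78\right)}{3} = - \frac{\left(-693\right) \left(-78\right)}{3} = \left(- \frac{1}{3}\right) 54054 = -18018$)
$\left(-29\right) \left(-1500\right) - C = \left(-29\right) \left(-1500\right) - -18018 = 43500 + 18018 = 61518$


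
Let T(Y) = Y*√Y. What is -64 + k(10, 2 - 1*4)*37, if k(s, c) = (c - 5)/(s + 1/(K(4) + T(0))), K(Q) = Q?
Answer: -3660/41 ≈ -89.268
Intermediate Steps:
T(Y) = Y^(3/2)
k(s, c) = (-5 + c)/(¼ + s) (k(s, c) = (c - 5)/(s + 1/(4 + 0^(3/2))) = (-5 + c)/(s + 1/(4 + 0)) = (-5 + c)/(s + 1/4) = (-5 + c)/(s + ¼) = (-5 + c)/(¼ + s))
-64 + k(10, 2 - 1*4)*37 = -64 + (4*(-5 + (2 - 1*4))/(1 + 4*10))*37 = -64 + (4*(-5 + (2 - 4))/(1 + 40))*37 = -64 + (4*(-5 - 2)/41)*37 = -64 + (4*(1/41)*(-7))*37 = -64 - 28/41*37 = -64 - 1036/41 = -3660/41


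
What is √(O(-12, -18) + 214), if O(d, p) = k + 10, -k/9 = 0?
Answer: 4*√14 ≈ 14.967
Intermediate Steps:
k = 0 (k = -9*0 = 0)
O(d, p) = 10 (O(d, p) = 0 + 10 = 10)
√(O(-12, -18) + 214) = √(10 + 214) = √224 = 4*√14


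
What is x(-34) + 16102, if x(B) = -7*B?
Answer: 16340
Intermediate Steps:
x(-34) + 16102 = -7*(-34) + 16102 = 238 + 16102 = 16340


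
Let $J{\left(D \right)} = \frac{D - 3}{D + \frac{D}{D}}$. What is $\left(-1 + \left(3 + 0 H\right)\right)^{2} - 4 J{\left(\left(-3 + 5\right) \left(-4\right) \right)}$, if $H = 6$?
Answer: $- \frac{16}{7} \approx -2.2857$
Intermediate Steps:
$J{\left(D \right)} = \frac{-3 + D}{1 + D}$ ($J{\left(D \right)} = \frac{-3 + D}{D + 1} = \frac{-3 + D}{1 + D}$)
$\left(-1 + \left(3 + 0 H\right)\right)^{2} - 4 J{\left(\left(-3 + 5\right) \left(-4\right) \right)} = \left(-1 + \left(3 + 0 \cdot 6\right)\right)^{2} - 4 \frac{-3 + \left(-3 + 5\right) \left(-4\right)}{1 + \left(-3 + 5\right) \left(-4\right)} = \left(-1 + \left(3 + 0\right)\right)^{2} - 4 \frac{-3 + 2 \left(-4\right)}{1 + 2 \left(-4\right)} = \left(-1 + 3\right)^{2} - 4 \frac{-3 - 8}{1 - 8} = 2^{2} - 4 \frac{1}{-7} \left(-11\right) = 4 - 4 \left(\left(- \frac{1}{7}\right) \left(-11\right)\right) = 4 - \frac{44}{7} = - \frac{16}{7}$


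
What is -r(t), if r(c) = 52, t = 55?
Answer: -52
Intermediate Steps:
-r(t) = -1*52 = -52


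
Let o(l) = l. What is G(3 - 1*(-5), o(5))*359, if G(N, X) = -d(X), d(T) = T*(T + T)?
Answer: -17950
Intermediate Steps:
d(T) = 2*T² (d(T) = T*(2*T) = 2*T²)
G(N, X) = -2*X²
G(3 - 1*(-5), o(5))*359 = -2*5²*359 = -2*25*359 = -50*359 = -17950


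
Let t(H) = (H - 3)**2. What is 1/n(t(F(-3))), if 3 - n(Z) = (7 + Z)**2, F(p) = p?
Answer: -1/1846 ≈ -0.00054171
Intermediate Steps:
t(H) = (-3 + H)**2
n(Z) = 3 - (7 + Z)**2
1/n(t(F(-3))) = 1/(3 - (7 + (-3 - 3)**2)**2) = 1/(3 - (7 + (-6)**2)**2) = 1/(3 - (7 + 36)**2) = 1/(3 - 1*43**2) = 1/(3 - 1*1849) = 1/(3 - 1849) = 1/(-1846) = -1/1846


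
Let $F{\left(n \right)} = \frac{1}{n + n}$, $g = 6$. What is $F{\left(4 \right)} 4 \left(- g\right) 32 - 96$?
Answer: $-192$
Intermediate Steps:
$F{\left(n \right)} = \frac{1}{2 n}$
$F{\left(4 \right)} 4 \left(- g\right) 32 - 96 = \frac{1}{2 \cdot 4} \cdot 4 \left(\left(-1\right) 6\right) 32 - 96 = \frac{1}{2} \cdot \frac{1}{4} \cdot 4 \left(-6\right) 32 - 96 = \frac{1}{8} \cdot 4 \left(-6\right) 32 - 96 = \frac{1}{2} \left(-6\right) 32 - 96 = \left(-3\right) 32 - 96 = -96 - 96 = -192$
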